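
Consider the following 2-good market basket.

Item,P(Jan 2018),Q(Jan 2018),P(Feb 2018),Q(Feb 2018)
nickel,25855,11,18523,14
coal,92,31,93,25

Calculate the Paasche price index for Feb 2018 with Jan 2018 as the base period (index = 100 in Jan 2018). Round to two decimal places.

Paasche price index uses current-period quantities as weights.
ΣP(Feb 2018)·Q(Feb 2018) = 18523×14 + 93×25 = 259322 + 2325 = 261647
ΣP(Jan 2018)·Q(Feb 2018) = 25855×14 + 92×25 = 361970 + 2300 = 364270
Index = 261647 / 364270 × 100 = 71.8278

71.83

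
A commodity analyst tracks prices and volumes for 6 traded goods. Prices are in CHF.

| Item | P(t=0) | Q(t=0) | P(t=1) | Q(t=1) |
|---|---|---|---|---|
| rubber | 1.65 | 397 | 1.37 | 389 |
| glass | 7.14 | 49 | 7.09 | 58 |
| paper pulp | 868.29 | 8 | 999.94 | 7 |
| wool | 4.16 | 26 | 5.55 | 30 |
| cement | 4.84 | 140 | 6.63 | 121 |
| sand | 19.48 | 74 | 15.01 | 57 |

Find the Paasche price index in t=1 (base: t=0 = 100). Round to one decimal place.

Paasche price index uses current-period quantities as weights.
ΣP(t=1)·Q(t=1) = 1.37×389 + 7.09×58 + 999.94×7 + 5.55×30 + 6.63×121 + 15.01×57 = 532.93 + 411.22 + 6999.58 + 166.5 + 802.23 + 855.57 = 9768.03
ΣP(t=0)·Q(t=1) = 1.65×389 + 7.14×58 + 868.29×7 + 4.16×30 + 4.84×121 + 19.48×57 = 641.85 + 414.12 + 6078.03 + 124.8 + 585.64 + 1110.36 = 8954.8
Index = 9768.03 / 8954.8 × 100 = 109.0815

109.1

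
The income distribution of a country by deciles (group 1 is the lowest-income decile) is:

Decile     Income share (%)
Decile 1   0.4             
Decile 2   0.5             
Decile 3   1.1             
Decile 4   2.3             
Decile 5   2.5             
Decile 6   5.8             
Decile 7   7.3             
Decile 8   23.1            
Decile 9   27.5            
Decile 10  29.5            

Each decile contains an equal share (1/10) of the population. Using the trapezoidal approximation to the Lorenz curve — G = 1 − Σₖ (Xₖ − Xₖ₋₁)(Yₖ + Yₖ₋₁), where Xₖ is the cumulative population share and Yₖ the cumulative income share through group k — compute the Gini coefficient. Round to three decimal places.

0.579

Cumulative income shares Yₖ: 0.0040, 0.0090, 0.0200, 0.0430, 0.0680, 0.1260, 0.1990, 0.4300, 0.7050, 1.0000
Σ (Xₖ−Xₖ₋₁)(Yₖ+Yₖ₋₁) = (1/10)(0.0040+0.0000) + (1/10)(0.0090+0.0040) + (1/10)(0.0200+0.0090) + (1/10)(0.0430+0.0200) + (1/10)(0.0680+0.0430) + (1/10)(0.1260+0.0680) + (1/10)(0.1990+0.1260) + (1/10)(0.4300+0.1990) + (1/10)(0.7050+0.4300) + (1/10)(1.0000+0.7050)
  = 0.0004 + 0.0013 + 0.0029 + 0.0063 + 0.0111 + 0.0194 + 0.0325 + 0.0629 + 0.1135 + 0.1705 = 0.4208
G = 1 − 0.4208 = 0.5792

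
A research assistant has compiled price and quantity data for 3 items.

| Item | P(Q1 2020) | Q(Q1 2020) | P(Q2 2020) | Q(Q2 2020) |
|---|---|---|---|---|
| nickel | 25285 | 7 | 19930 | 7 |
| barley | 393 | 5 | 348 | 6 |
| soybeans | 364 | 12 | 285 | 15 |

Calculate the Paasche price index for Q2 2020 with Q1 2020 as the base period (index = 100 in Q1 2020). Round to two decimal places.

78.93

Paasche price index uses current-period quantities as weights.
ΣP(Q2 2020)·Q(Q2 2020) = 19930×7 + 348×6 + 285×15 = 139510 + 2088 + 4275 = 145873
ΣP(Q1 2020)·Q(Q2 2020) = 25285×7 + 393×6 + 364×15 = 176995 + 2358 + 5460 = 184813
Index = 145873 / 184813 × 100 = 78.9301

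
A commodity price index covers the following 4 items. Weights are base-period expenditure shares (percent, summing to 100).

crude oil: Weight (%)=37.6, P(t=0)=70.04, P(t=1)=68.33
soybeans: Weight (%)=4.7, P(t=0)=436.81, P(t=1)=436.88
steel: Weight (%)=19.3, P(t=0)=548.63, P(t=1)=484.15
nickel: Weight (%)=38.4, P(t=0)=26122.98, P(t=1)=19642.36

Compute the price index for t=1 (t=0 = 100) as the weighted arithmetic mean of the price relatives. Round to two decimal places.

87.29

crude oil: 37.6 × (68.33/70.04) = 37.6 × 0.975585 = 36.6820
soybeans: 4.7 × (436.88/436.81) = 4.7 × 1.000160 = 4.7008
steel: 19.3 × (484.15/548.63) = 19.3 × 0.882471 = 17.0317
nickel: 38.4 × (19642.36/26122.98) = 38.4 × 0.751919 = 28.8737
Index = Σ wᵢ·(p₁ᵢ/p₀ᵢ) = 36.6820 + 4.7008 + 17.0317 + 28.8737 = 87.2881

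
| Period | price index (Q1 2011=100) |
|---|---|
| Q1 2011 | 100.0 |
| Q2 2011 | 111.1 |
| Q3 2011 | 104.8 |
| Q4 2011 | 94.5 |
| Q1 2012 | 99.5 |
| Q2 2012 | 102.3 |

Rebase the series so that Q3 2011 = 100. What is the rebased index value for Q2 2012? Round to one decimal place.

97.6

Rebased(Q2 2012) = 102.3 / 104.8 × 100 = 97.6145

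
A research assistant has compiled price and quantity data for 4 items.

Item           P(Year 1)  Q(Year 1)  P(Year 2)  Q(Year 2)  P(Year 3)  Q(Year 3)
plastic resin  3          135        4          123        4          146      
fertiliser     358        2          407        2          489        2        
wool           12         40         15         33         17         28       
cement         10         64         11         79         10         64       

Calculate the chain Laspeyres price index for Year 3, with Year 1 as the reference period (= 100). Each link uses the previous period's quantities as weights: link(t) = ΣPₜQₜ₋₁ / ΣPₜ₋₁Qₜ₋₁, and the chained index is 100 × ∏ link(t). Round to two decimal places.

125.32

Link Year 1→Year 2:
ΣP(Year 2)Q(Year 1) = 4×135 + 407×2 + 15×40 + 11×64 = 540 + 814 + 600 + 704 = 2658
ΣP(Year 1)Q(Year 1) = 3×135 + 358×2 + 12×40 + 10×64 = 405 + 716 + 480 + 640 = 2241
link = 2658/2241 = 1.186078
Link Year 2→Year 3:
ΣP(Year 3)Q(Year 2) = 4×123 + 489×2 + 17×33 + 10×79 = 492 + 978 + 561 + 790 = 2821
ΣP(Year 2)Q(Year 2) = 4×123 + 407×2 + 15×33 + 11×79 = 492 + 814 + 495 + 869 = 2670
link = 2821/2670 = 1.056554
Chained index = 100 × 1.186078 × 1.056554 = 125.3155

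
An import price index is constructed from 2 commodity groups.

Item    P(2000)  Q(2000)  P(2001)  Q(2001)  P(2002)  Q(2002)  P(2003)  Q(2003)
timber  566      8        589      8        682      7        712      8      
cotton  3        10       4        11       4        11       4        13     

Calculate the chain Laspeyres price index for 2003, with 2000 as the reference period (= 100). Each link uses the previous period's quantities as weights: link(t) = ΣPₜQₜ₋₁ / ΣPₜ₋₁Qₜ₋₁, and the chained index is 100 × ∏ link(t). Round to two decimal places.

125.82

Link 2000→2001:
ΣP(2001)Q(2000) = 589×8 + 4×10 = 4712 + 40 = 4752
ΣP(2000)Q(2000) = 566×8 + 3×10 = 4528 + 30 = 4558
link = 4752/4558 = 1.042563
Link 2001→2002:
ΣP(2002)Q(2001) = 682×8 + 4×11 = 5456 + 44 = 5500
ΣP(2001)Q(2001) = 589×8 + 4×11 = 4712 + 44 = 4756
link = 5500/4756 = 1.156434
Link 2002→2003:
ΣP(2003)Q(2002) = 712×7 + 4×11 = 4984 + 44 = 5028
ΣP(2002)Q(2002) = 682×7 + 4×11 = 4774 + 44 = 4818
link = 5028/4818 = 1.043587
Chained index = 100 × 1.042563 × 1.156434 × 1.043587 = 125.8205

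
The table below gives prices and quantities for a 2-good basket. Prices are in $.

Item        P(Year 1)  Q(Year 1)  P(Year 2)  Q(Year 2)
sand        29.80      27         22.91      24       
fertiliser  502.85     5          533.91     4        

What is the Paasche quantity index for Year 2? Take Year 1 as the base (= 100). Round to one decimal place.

81.7

Paasche quantity index uses current-period prices as weights.
ΣP(Year 2)·Q(Year 2) = 22.91×24 + 533.91×4 = 549.84 + 2135.64 = 2685.48
ΣP(Year 2)·Q(Year 1) = 22.91×27 + 533.91×5 = 618.57 + 2669.55 = 3288.12
Index = 2685.48 / 3288.12 × 100 = 81.6722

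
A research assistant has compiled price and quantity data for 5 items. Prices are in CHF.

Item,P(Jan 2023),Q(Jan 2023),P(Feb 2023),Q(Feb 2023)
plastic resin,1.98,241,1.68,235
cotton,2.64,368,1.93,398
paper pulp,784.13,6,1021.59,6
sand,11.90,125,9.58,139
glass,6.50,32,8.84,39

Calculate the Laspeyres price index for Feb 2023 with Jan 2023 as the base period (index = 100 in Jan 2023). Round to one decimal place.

Laspeyres price index uses base-period quantities as weights.
ΣP(Feb 2023)·Q(Jan 2023) = 1.68×241 + 1.93×368 + 1021.59×6 + 9.58×125 + 8.84×32 = 404.88 + 710.24 + 6129.54 + 1197.5 + 282.88 = 8725.04
ΣP(Jan 2023)·Q(Jan 2023) = 1.98×241 + 2.64×368 + 784.13×6 + 11.90×125 + 6.50×32 = 477.18 + 971.52 + 4704.78 + 1487.5 + 208 = 7848.98
Index = 8725.04 / 7848.98 × 100 = 111.1615

111.2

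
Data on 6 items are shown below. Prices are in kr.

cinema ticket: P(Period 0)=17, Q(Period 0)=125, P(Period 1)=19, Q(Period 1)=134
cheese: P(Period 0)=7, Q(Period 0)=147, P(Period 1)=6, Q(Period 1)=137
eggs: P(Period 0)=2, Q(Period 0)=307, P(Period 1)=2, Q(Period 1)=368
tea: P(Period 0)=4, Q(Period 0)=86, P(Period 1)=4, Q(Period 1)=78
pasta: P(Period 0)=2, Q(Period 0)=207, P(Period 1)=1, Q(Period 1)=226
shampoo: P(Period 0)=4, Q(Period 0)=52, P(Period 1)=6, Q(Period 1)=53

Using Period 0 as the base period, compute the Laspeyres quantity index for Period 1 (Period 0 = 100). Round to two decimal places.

104.54

Laspeyres quantity index uses base-period prices as weights.
ΣP(Period 0)·Q(Period 1) = 17×134 + 7×137 + 2×368 + 4×78 + 2×226 + 4×53 = 2278 + 959 + 736 + 312 + 452 + 212 = 4949
ΣP(Period 0)·Q(Period 0) = 17×125 + 7×147 + 2×307 + 4×86 + 2×207 + 4×52 = 2125 + 1029 + 614 + 344 + 414 + 208 = 4734
Index = 4949 / 4734 × 100 = 104.5416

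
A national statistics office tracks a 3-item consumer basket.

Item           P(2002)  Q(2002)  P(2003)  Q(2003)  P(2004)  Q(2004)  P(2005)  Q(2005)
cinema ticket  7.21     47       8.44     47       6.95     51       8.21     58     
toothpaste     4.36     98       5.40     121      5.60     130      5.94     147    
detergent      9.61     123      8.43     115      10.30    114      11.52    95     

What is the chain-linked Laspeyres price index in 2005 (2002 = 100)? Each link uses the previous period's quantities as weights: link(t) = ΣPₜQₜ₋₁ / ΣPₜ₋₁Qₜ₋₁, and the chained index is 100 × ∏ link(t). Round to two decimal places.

Link 2002→2003:
ΣP(2003)Q(2002) = 8.44×47 + 5.40×98 + 8.43×123 = 396.68 + 529.2 + 1036.89 = 1962.77
ΣP(2002)Q(2002) = 7.21×47 + 4.36×98 + 9.61×123 = 338.87 + 427.28 + 1182.03 = 1948.18
link = 1962.77/1948.18 = 1.007489
Link 2003→2004:
ΣP(2004)Q(2003) = 6.95×47 + 5.60×121 + 10.30×115 = 326.65 + 677.6 + 1184.5 = 2188.75
ΣP(2003)Q(2003) = 8.44×47 + 5.40×121 + 8.43×115 = 396.68 + 653.4 + 969.45 = 2019.53
link = 2188.75/2019.53 = 1.083792
Link 2004→2005:
ΣP(2005)Q(2004) = 8.21×51 + 5.94×130 + 11.52×114 = 418.71 + 772.2 + 1313.28 = 2504.19
ΣP(2004)Q(2004) = 6.95×51 + 5.60×130 + 10.30×114 = 354.45 + 728 + 1174.2 = 2256.65
link = 2504.19/2256.65 = 1.109694
Chained index = 100 × 1.007489 × 1.083792 × 1.109694 = 121.1684

121.17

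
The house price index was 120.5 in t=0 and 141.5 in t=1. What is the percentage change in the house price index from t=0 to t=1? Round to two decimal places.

Change = (141.5 − 120.5) / 120.5 × 100
       = 21.0 / 120.5 × 100 = 17.4274%

17.43%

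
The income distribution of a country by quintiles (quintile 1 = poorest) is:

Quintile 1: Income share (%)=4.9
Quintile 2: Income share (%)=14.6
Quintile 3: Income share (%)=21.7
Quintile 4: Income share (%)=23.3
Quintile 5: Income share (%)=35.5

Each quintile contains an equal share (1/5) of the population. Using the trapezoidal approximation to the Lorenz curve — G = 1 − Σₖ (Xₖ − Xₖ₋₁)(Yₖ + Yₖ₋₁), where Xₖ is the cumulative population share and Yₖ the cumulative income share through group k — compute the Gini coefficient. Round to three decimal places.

Cumulative income shares Yₖ: 0.0490, 0.1950, 0.4120, 0.6450, 1.0000
Σ (Xₖ−Xₖ₋₁)(Yₖ+Yₖ₋₁) = (1/5)(0.0490+0.0000) + (1/5)(0.1950+0.0490) + (1/5)(0.4120+0.1950) + (1/5)(0.6450+0.4120) + (1/5)(1.0000+0.6450)
  = 0.0098 + 0.0488 + 0.1214 + 0.2114 + 0.3290 = 0.7204
G = 1 − 0.7204 = 0.2796

0.280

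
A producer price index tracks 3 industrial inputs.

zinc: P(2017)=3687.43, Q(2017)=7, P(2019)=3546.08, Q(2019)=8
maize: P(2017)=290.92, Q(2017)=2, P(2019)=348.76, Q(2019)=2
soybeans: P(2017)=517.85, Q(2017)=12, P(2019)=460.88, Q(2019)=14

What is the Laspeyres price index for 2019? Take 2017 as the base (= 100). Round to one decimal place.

95.2

Laspeyres price index uses base-period quantities as weights.
ΣP(2019)·Q(2017) = 3546.08×7 + 348.76×2 + 460.88×12 = 24822.56 + 697.52 + 5530.56 = 31050.64
ΣP(2017)·Q(2017) = 3687.43×7 + 290.92×2 + 517.85×12 = 25812.01 + 581.84 + 6214.2 = 32608.05
Index = 31050.64 / 32608.05 × 100 = 95.2238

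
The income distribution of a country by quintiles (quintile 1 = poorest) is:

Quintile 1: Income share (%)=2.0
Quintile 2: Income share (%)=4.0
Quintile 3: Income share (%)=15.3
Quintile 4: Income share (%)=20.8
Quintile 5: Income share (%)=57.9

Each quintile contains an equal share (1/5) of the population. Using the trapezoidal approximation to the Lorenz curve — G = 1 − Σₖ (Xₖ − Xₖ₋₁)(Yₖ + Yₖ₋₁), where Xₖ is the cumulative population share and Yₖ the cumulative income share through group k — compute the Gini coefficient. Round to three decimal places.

Cumulative income shares Yₖ: 0.0200, 0.0600, 0.2130, 0.4210, 1.0000
Σ (Xₖ−Xₖ₋₁)(Yₖ+Yₖ₋₁) = (1/5)(0.0200+0.0000) + (1/5)(0.0600+0.0200) + (1/5)(0.2130+0.0600) + (1/5)(0.4210+0.2130) + (1/5)(1.0000+0.4210)
  = 0.0040 + 0.0160 + 0.0546 + 0.1268 + 0.2842 = 0.4856
G = 1 − 0.4856 = 0.5144

0.514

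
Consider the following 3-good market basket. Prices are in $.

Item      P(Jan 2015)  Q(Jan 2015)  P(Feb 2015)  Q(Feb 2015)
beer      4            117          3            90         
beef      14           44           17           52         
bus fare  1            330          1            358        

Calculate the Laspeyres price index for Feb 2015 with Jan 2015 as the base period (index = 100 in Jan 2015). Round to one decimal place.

Laspeyres price index uses base-period quantities as weights.
ΣP(Feb 2015)·Q(Jan 2015) = 3×117 + 17×44 + 1×330 = 351 + 748 + 330 = 1429
ΣP(Jan 2015)·Q(Jan 2015) = 4×117 + 14×44 + 1×330 = 468 + 616 + 330 = 1414
Index = 1429 / 1414 × 100 = 101.0608

101.1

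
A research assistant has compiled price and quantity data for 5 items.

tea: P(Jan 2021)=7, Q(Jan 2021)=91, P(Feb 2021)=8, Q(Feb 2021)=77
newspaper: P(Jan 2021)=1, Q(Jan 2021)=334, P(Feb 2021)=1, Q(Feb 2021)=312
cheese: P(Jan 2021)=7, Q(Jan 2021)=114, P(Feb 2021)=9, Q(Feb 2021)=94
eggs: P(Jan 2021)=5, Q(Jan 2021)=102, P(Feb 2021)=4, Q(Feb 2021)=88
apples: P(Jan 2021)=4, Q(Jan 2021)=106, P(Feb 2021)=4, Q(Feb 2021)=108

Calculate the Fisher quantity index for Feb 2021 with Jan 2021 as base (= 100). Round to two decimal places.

87.84

Laspeyres component (base-period weights):
ΣP(Jan 2021)Q(Feb 2021) = 7×77 + 1×312 + 7×94 + 5×88 + 4×108 = 539 + 312 + 658 + 440 + 432 = 2381
ΣP(Jan 2021)Q(Jan 2021) = 7×91 + 1×334 + 7×114 + 5×102 + 4×106 = 637 + 334 + 798 + 510 + 424 = 2703
L = 2381 / 2703 × 100 = 88.0873
Paasche component (current-period weights):
ΣP(Feb 2021)Q(Feb 2021) = 8×77 + 1×312 + 9×94 + 4×88 + 4×108 = 616 + 312 + 846 + 352 + 432 = 2558
ΣP(Feb 2021)Q(Jan 2021) = 8×91 + 1×334 + 9×114 + 4×102 + 4×106 = 728 + 334 + 1026 + 408 + 424 = 2920
P = 2558 / 2920 × 100 = 87.6027
Fisher = √(L × P) = √(88.0873 × 87.6027) = 87.8447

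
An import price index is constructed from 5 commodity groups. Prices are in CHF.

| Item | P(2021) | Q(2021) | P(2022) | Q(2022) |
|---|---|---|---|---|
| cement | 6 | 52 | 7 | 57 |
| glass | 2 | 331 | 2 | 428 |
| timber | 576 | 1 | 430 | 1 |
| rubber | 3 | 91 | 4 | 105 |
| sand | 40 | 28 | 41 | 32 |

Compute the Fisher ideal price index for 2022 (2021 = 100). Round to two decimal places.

101.14

Laspeyres component (base-period weights):
ΣP(2022)Q(2021) = 7×52 + 2×331 + 430×1 + 4×91 + 41×28 = 364 + 662 + 430 + 364 + 1148 = 2968
ΣP(2021)Q(2021) = 6×52 + 2×331 + 576×1 + 3×91 + 40×28 = 312 + 662 + 576 + 273 + 1120 = 2943
L = 2968 / 2943 × 100 = 100.8495
Paasche component (current-period weights):
ΣP(2022)Q(2022) = 7×57 + 2×428 + 430×1 + 4×105 + 41×32 = 399 + 856 + 430 + 420 + 1312 = 3417
ΣP(2021)Q(2022) = 6×57 + 2×428 + 576×1 + 3×105 + 40×32 = 342 + 856 + 576 + 315 + 1280 = 3369
P = 3417 / 3369 × 100 = 101.4248
Fisher = √(L × P) = √(100.8495 × 101.4248) = 101.1367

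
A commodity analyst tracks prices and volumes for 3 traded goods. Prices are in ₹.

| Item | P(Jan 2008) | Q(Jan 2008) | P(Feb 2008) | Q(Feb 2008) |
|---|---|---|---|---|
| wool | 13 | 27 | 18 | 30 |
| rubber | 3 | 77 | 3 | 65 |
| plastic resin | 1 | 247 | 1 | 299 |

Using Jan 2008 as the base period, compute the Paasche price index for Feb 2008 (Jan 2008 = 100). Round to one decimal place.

Paasche price index uses current-period quantities as weights.
ΣP(Feb 2008)·Q(Feb 2008) = 18×30 + 3×65 + 1×299 = 540 + 195 + 299 = 1034
ΣP(Jan 2008)·Q(Feb 2008) = 13×30 + 3×65 + 1×299 = 390 + 195 + 299 = 884
Index = 1034 / 884 × 100 = 116.9683

117.0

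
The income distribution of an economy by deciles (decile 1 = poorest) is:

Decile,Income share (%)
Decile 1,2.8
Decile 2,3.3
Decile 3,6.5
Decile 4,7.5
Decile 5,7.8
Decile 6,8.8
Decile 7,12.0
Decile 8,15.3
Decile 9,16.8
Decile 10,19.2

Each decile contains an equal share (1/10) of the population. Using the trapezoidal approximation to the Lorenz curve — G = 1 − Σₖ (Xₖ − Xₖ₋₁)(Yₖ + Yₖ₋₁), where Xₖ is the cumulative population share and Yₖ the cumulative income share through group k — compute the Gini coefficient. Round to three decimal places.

Cumulative income shares Yₖ: 0.0280, 0.0610, 0.1260, 0.2010, 0.2790, 0.3670, 0.4870, 0.6400, 0.8080, 1.0000
Σ (Xₖ−Xₖ₋₁)(Yₖ+Yₖ₋₁) = (1/10)(0.0280+0.0000) + (1/10)(0.0610+0.0280) + (1/10)(0.1260+0.0610) + (1/10)(0.2010+0.1260) + (1/10)(0.2790+0.2010) + (1/10)(0.3670+0.2790) + (1/10)(0.4870+0.3670) + (1/10)(0.6400+0.4870) + (1/10)(0.8080+0.6400) + (1/10)(1.0000+0.8080)
  = 0.0028 + 0.0089 + 0.0187 + 0.0327 + 0.0480 + 0.0646 + 0.0854 + 0.1127 + 0.1448 + 0.1808 = 0.6994
G = 1 − 0.6994 = 0.3006

0.301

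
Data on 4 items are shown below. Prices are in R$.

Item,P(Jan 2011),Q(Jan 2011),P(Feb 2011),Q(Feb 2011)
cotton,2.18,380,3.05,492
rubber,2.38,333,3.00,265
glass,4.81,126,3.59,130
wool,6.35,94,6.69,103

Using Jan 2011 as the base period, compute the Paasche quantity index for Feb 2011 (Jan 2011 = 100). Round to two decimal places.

106.55

Paasche quantity index uses current-period prices as weights.
ΣP(Feb 2011)·Q(Feb 2011) = 3.05×492 + 3.00×265 + 3.59×130 + 6.69×103 = 1500.6 + 795 + 466.7 + 689.07 = 3451.37
ΣP(Feb 2011)·Q(Jan 2011) = 3.05×380 + 3.00×333 + 3.59×126 + 6.69×94 = 1159 + 999 + 452.34 + 628.86 = 3239.2
Index = 3451.37 / 3239.2 × 100 = 106.5501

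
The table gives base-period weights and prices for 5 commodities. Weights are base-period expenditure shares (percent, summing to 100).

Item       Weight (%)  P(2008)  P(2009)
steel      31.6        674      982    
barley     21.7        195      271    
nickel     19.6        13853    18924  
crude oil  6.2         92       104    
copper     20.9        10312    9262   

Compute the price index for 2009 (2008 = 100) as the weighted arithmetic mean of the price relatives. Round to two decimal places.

128.75

steel: 31.6 × (982/674) = 31.6 × 1.456973 = 46.0404
barley: 21.7 × (271/195) = 21.7 × 1.389744 = 30.1574
nickel: 19.6 × (18924/13853) = 19.6 × 1.366058 = 26.7747
crude oil: 6.2 × (104/92) = 6.2 × 1.130435 = 7.0087
copper: 20.9 × (9262/10312) = 20.9 × 0.898177 = 18.7719
Index = Σ wᵢ·(p₁ᵢ/p₀ᵢ) = 46.0404 + 30.1574 + 26.7747 + 7.0087 + 18.7719 = 128.7531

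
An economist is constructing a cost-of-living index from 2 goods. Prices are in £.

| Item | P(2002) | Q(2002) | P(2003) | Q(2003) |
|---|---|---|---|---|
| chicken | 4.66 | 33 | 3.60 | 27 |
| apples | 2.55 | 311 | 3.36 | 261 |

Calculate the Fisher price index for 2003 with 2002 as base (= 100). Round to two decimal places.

Laspeyres component (base-period weights):
ΣP(2003)Q(2002) = 3.60×33 + 3.36×311 = 118.8 + 1044.96 = 1163.76
ΣP(2002)Q(2002) = 4.66×33 + 2.55×311 = 153.78 + 793.05 = 946.83
L = 1163.76 / 946.83 × 100 = 122.9112
Paasche component (current-period weights):
ΣP(2003)Q(2003) = 3.60×27 + 3.36×261 = 97.2 + 876.96 = 974.16
ΣP(2002)Q(2003) = 4.66×27 + 2.55×261 = 125.82 + 665.55 = 791.37
P = 974.16 / 791.37 × 100 = 123.0979
Fisher = √(L × P) = √(122.9112 × 123.0979) = 123.0045

123.00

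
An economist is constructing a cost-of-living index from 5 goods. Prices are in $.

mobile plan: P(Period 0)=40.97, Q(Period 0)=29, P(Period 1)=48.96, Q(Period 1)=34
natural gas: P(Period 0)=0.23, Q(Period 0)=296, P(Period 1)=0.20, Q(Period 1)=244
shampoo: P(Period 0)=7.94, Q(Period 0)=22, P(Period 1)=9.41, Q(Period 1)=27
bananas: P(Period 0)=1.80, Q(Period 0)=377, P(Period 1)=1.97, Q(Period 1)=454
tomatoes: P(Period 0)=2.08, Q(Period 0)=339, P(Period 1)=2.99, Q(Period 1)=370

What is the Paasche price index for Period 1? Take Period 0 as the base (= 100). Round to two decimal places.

Paasche price index uses current-period quantities as weights.
ΣP(Period 1)·Q(Period 1) = 48.96×34 + 0.20×244 + 9.41×27 + 1.97×454 + 2.99×370 = 1664.64 + 48.8 + 254.07 + 894.38 + 1106.3 = 3968.19
ΣP(Period 0)·Q(Period 1) = 40.97×34 + 0.23×244 + 7.94×27 + 1.80×454 + 2.08×370 = 1392.98 + 56.12 + 214.38 + 817.2 + 769.6 = 3250.28
Index = 3968.19 / 3250.28 × 100 = 122.0876

122.09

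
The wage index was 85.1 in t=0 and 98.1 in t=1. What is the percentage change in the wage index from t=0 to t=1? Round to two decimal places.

15.28%

Change = (98.1 − 85.1) / 85.1 × 100
       = 13.0 / 85.1 × 100 = 15.2761%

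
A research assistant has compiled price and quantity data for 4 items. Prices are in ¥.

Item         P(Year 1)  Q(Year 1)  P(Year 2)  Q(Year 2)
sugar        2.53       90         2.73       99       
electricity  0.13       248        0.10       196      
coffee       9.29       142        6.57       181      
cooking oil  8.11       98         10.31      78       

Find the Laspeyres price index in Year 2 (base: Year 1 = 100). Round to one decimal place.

Laspeyres price index uses base-period quantities as weights.
ΣP(Year 2)·Q(Year 1) = 2.73×90 + 0.10×248 + 6.57×142 + 10.31×98 = 245.7 + 24.8 + 932.94 + 1010.38 = 2213.82
ΣP(Year 1)·Q(Year 1) = 2.53×90 + 0.13×248 + 9.29×142 + 8.11×98 = 227.7 + 32.24 + 1319.18 + 794.78 = 2373.9
Index = 2213.82 / 2373.9 × 100 = 93.2567

93.3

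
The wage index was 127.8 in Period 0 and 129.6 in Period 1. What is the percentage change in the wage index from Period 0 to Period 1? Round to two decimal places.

1.41%

Change = (129.6 − 127.8) / 127.8 × 100
       = 1.8 / 127.8 × 100 = 1.4085%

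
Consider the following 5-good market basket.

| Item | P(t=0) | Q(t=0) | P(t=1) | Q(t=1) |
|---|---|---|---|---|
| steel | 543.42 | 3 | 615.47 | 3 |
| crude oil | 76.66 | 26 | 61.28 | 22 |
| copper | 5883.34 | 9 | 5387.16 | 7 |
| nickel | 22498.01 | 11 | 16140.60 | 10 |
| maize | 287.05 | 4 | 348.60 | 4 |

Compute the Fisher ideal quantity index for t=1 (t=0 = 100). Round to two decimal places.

88.45

Laspeyres component (base-period weights):
ΣP(t=0)Q(t=1) = 543.42×3 + 76.66×22 + 5883.34×7 + 22498.01×10 + 287.05×4 = 1630.26 + 1686.52 + 41183.38 + 224980.1 + 1148.2 = 270628.46
ΣP(t=0)Q(t=0) = 543.42×3 + 76.66×26 + 5883.34×9 + 22498.01×11 + 287.05×4 = 1630.26 + 1993.16 + 52950.06 + 247478.11 + 1148.2 = 305199.79
L = 270628.46 / 305199.79 × 100 = 88.6726
Paasche component (current-period weights):
ΣP(t=1)Q(t=1) = 615.47×3 + 61.28×22 + 5387.16×7 + 16140.60×10 + 348.60×4 = 1846.41 + 1348.16 + 37710.12 + 161406 + 1394.4 = 203705.09
ΣP(t=1)Q(t=0) = 615.47×3 + 61.28×26 + 5387.16×9 + 16140.60×11 + 348.60×4 = 1846.41 + 1593.28 + 48484.44 + 177546.6 + 1394.4 = 230865.13
P = 203705.09 / 230865.13 × 100 = 88.2355
Fisher = √(L × P) = √(88.6726 × 88.2355) = 88.4538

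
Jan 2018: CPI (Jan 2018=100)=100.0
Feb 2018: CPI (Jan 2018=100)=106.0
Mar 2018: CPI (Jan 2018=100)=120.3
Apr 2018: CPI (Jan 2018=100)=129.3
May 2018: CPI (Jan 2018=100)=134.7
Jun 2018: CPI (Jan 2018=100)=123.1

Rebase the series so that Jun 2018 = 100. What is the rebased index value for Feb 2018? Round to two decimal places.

86.11

Rebased(Feb 2018) = 106.0 / 123.1 × 100 = 86.1089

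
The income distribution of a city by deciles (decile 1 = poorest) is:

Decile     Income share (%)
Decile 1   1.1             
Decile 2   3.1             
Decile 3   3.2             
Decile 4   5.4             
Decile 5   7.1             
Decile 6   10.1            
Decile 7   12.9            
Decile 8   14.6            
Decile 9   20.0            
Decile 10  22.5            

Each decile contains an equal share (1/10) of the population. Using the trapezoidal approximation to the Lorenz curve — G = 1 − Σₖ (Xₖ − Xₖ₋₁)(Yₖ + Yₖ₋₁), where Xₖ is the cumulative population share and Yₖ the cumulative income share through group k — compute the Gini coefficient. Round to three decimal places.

Cumulative income shares Yₖ: 0.0110, 0.0420, 0.0740, 0.1280, 0.1990, 0.3000, 0.4290, 0.5750, 0.7750, 1.0000
Σ (Xₖ−Xₖ₋₁)(Yₖ+Yₖ₋₁) = (1/10)(0.0110+0.0000) + (1/10)(0.0420+0.0110) + (1/10)(0.0740+0.0420) + (1/10)(0.1280+0.0740) + (1/10)(0.1990+0.1280) + (1/10)(0.3000+0.1990) + (1/10)(0.4290+0.3000) + (1/10)(0.5750+0.4290) + (1/10)(0.7750+0.5750) + (1/10)(1.0000+0.7750)
  = 0.0011 + 0.0053 + 0.0116 + 0.0202 + 0.0327 + 0.0499 + 0.0729 + 0.1004 + 0.1350 + 0.1775 = 0.6066
G = 1 − 0.6066 = 0.3934

0.393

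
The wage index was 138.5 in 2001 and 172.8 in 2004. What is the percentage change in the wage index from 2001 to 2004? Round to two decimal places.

24.77%

Change = (172.8 − 138.5) / 138.5 × 100
       = 34.3 / 138.5 × 100 = 24.7653%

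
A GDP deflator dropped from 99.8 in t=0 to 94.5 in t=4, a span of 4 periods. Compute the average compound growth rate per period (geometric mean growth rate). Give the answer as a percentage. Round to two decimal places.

-1.35%

Growth factor = (94.5/99.8)^(1/4) = (0.946894)^(1/4) = 0.986451
Growth rate = 0.986451 − 1 = -0.013549 = -1.3549%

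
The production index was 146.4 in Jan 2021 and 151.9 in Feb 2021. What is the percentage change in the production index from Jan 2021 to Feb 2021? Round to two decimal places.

3.76%

Change = (151.9 − 146.4) / 146.4 × 100
       = 5.5 / 146.4 × 100 = 3.7568%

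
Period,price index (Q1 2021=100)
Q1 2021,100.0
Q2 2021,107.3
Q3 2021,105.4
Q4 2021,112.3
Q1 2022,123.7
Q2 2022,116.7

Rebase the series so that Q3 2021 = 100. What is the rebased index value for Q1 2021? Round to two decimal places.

94.88

Rebased(Q1 2021) = 100.0 / 105.4 × 100 = 94.8767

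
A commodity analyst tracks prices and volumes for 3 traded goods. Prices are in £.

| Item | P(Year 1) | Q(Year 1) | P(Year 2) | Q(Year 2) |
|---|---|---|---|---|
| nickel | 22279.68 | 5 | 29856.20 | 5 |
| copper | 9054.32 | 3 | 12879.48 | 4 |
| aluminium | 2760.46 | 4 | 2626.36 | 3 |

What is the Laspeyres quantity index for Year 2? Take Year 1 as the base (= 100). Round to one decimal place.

104.2

Laspeyres quantity index uses base-period prices as weights.
ΣP(Year 1)·Q(Year 2) = 22279.68×5 + 9054.32×4 + 2760.46×3 = 111398.4 + 36217.28 + 8281.38 = 155897.06
ΣP(Year 1)·Q(Year 1) = 22279.68×5 + 9054.32×3 + 2760.46×4 = 111398.4 + 27162.96 + 11041.84 = 149603.2
Index = 155897.06 / 149603.2 × 100 = 104.2070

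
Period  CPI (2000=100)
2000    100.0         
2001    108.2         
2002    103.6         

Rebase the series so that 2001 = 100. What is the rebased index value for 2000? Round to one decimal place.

92.4

Rebased(2000) = 100.0 / 108.2 × 100 = 92.4214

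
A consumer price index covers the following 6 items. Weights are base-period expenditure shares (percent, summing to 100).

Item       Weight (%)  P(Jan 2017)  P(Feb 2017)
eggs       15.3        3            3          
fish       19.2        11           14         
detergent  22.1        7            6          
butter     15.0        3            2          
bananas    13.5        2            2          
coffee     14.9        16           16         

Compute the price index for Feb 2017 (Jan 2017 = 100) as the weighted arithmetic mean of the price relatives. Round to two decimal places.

97.08

eggs: 15.3 × (3/3) = 15.3 × 1.000000 = 15.3000
fish: 19.2 × (14/11) = 19.2 × 1.272727 = 24.4364
detergent: 22.1 × (6/7) = 22.1 × 0.857143 = 18.9429
butter: 15.0 × (2/3) = 15.0 × 0.666667 = 10.0000
bananas: 13.5 × (2/2) = 13.5 × 1.000000 = 13.5000
coffee: 14.9 × (16/16) = 14.9 × 1.000000 = 14.9000
Index = Σ wᵢ·(p₁ᵢ/p₀ᵢ) = 15.3000 + 24.4364 + 18.9429 + 10.0000 + 13.5000 + 14.9000 = 97.0792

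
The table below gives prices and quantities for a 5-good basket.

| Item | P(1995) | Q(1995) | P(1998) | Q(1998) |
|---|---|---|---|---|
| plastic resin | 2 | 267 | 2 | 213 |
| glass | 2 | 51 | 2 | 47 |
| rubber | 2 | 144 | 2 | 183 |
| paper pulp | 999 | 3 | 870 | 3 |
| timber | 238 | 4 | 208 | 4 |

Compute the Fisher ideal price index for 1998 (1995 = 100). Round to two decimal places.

Laspeyres component (base-period weights):
ΣP(1998)Q(1995) = 2×267 + 2×51 + 2×144 + 870×3 + 208×4 = 534 + 102 + 288 + 2610 + 832 = 4366
ΣP(1995)Q(1995) = 2×267 + 2×51 + 2×144 + 999×3 + 238×4 = 534 + 102 + 288 + 2997 + 952 = 4873
L = 4366 / 4873 × 100 = 89.5957
Paasche component (current-period weights):
ΣP(1998)Q(1998) = 2×213 + 2×47 + 2×183 + 870×3 + 208×4 = 426 + 94 + 366 + 2610 + 832 = 4328
ΣP(1995)Q(1998) = 2×213 + 2×47 + 2×183 + 999×3 + 238×4 = 426 + 94 + 366 + 2997 + 952 = 4835
P = 4328 / 4835 × 100 = 89.5140
Fisher = √(L × P) = √(89.5957 × 89.5140) = 89.5548

89.55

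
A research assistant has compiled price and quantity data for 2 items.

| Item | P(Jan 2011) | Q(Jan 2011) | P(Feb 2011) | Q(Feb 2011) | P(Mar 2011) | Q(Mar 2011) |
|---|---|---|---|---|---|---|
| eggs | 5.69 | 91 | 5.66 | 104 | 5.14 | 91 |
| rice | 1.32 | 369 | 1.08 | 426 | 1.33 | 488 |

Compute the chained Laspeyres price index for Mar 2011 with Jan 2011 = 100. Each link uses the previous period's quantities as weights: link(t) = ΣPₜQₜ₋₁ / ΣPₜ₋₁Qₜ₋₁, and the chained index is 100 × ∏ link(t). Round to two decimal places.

Link Jan 2011→Feb 2011:
ΣP(Feb 2011)Q(Jan 2011) = 5.66×91 + 1.08×369 = 515.06 + 398.52 = 913.58
ΣP(Jan 2011)Q(Jan 2011) = 5.69×91 + 1.32×369 = 517.79 + 487.08 = 1004.87
link = 913.58/1004.87 = 0.909152
Link Feb 2011→Mar 2011:
ΣP(Mar 2011)Q(Feb 2011) = 5.14×104 + 1.33×426 = 534.56 + 566.58 = 1101.14
ΣP(Feb 2011)Q(Feb 2011) = 5.66×104 + 1.08×426 = 588.64 + 460.08 = 1048.72
link = 1101.14/1048.72 = 1.049985
Chained index = 100 × 0.909152 × 1.049985 = 95.4596

95.46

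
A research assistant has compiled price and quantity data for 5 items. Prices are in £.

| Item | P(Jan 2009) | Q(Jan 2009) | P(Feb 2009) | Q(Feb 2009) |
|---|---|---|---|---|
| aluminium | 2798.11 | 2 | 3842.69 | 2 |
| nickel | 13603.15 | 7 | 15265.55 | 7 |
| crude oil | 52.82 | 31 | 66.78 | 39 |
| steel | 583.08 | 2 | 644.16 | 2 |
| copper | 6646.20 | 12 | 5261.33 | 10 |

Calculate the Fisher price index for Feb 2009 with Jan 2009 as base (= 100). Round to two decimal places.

99.52

Laspeyres component (base-period weights):
ΣP(Feb 2009)Q(Jan 2009) = 3842.69×2 + 15265.55×7 + 66.78×31 + 644.16×2 + 5261.33×12 = 7685.38 + 106858.85 + 2070.18 + 1288.32 + 63135.96 = 181038.69
ΣP(Jan 2009)Q(Jan 2009) = 2798.11×2 + 13603.15×7 + 52.82×31 + 583.08×2 + 6646.20×12 = 5596.22 + 95222.05 + 1637.42 + 1166.16 + 79754.4 = 183376.25
L = 181038.69 / 183376.25 × 100 = 98.7253
Paasche component (current-period weights):
ΣP(Feb 2009)Q(Feb 2009) = 3842.69×2 + 15265.55×7 + 66.78×39 + 644.16×2 + 5261.33×10 = 7685.38 + 106858.85 + 2604.42 + 1288.32 + 52613.3 = 171050.27
ΣP(Jan 2009)Q(Feb 2009) = 2798.11×2 + 13603.15×7 + 52.82×39 + 583.08×2 + 6646.20×10 = 5596.22 + 95222.05 + 2059.98 + 1166.16 + 66462 = 170506.41
P = 171050.27 / 170506.41 × 100 = 100.3190
Fisher = √(L × P) = √(98.7253 × 100.3190) = 99.5189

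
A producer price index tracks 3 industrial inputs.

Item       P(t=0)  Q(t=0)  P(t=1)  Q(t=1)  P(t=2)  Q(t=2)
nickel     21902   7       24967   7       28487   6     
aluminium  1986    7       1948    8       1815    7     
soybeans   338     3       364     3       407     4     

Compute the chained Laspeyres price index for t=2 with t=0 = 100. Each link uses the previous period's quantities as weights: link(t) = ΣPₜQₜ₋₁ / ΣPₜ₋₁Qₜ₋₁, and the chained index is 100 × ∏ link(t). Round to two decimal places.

126.59

Link t=0→t=1:
ΣP(t=1)Q(t=0) = 24967×7 + 1948×7 + 364×3 = 174769 + 13636 + 1092 = 189497
ΣP(t=0)Q(t=0) = 21902×7 + 1986×7 + 338×3 = 153314 + 13902 + 1014 = 168230
link = 189497/168230 = 1.126416
Link t=1→t=2:
ΣP(t=2)Q(t=1) = 28487×7 + 1815×8 + 407×3 = 199409 + 14520 + 1221 = 215150
ΣP(t=1)Q(t=1) = 24967×7 + 1948×8 + 364×3 = 174769 + 15584 + 1092 = 191445
link = 215150/191445 = 1.123821
Chained index = 100 × 1.126416 × 1.123821 = 126.5891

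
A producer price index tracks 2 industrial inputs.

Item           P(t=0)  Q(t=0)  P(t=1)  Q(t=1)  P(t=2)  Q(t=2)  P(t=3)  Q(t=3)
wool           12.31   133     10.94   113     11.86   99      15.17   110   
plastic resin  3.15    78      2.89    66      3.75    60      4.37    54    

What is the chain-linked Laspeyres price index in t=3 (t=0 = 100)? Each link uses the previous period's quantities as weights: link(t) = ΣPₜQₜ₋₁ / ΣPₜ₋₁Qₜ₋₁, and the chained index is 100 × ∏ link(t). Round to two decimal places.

Link t=0→t=1:
ΣP(t=1)Q(t=0) = 10.94×133 + 2.89×78 = 1455.02 + 225.42 = 1680.44
ΣP(t=0)Q(t=0) = 12.31×133 + 3.15×78 = 1637.23 + 245.7 = 1882.93
link = 1680.44/1882.93 = 0.892460
Link t=1→t=2:
ΣP(t=2)Q(t=1) = 11.86×113 + 3.75×66 = 1340.18 + 247.5 = 1587.68
ΣP(t=1)Q(t=1) = 10.94×113 + 2.89×66 = 1236.22 + 190.74 = 1426.96
link = 1587.68/1426.96 = 1.112631
Link t=2→t=3:
ΣP(t=3)Q(t=2) = 15.17×99 + 4.37×60 = 1501.83 + 262.2 = 1764.03
ΣP(t=2)Q(t=2) = 11.86×99 + 3.75×60 = 1174.14 + 225 = 1399.14
link = 1764.03/1399.14 = 1.260796
Chained index = 100 × 0.892460 × 1.112631 × 1.260796 = 125.1944

125.19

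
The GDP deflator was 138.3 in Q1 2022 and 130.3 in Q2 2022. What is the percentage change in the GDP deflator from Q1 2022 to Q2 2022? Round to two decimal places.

-5.78%

Change = (130.3 − 138.3) / 138.3 × 100
       = -8.0 / 138.3 × 100 = -5.7845%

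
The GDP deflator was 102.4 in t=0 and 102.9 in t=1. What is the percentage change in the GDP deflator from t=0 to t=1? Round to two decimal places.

Change = (102.9 − 102.4) / 102.4 × 100
       = 0.5 / 102.4 × 100 = 0.4883%

0.49%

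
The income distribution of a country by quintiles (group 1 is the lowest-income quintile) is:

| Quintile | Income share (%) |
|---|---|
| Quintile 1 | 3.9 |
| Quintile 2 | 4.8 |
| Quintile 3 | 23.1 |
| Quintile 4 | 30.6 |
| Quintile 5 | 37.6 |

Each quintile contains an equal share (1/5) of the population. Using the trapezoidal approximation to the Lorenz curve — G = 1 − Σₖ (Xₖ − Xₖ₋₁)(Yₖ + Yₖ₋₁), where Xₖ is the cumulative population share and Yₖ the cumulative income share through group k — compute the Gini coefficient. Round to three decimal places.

Cumulative income shares Yₖ: 0.0390, 0.0870, 0.3180, 0.6240, 1.0000
Σ (Xₖ−Xₖ₋₁)(Yₖ+Yₖ₋₁) = (1/5)(0.0390+0.0000) + (1/5)(0.0870+0.0390) + (1/5)(0.3180+0.0870) + (1/5)(0.6240+0.3180) + (1/5)(1.0000+0.6240)
  = 0.0078 + 0.0252 + 0.0810 + 0.1884 + 0.3248 = 0.6272
G = 1 − 0.6272 = 0.3728

0.373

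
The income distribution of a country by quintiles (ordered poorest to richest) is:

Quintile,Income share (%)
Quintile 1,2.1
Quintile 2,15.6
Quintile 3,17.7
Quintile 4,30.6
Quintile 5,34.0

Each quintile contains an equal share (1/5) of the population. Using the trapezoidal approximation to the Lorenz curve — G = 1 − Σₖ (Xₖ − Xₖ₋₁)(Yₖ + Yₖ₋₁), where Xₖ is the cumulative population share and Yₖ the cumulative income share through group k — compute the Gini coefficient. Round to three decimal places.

Cumulative income shares Yₖ: 0.0210, 0.1770, 0.3540, 0.6600, 1.0000
Σ (Xₖ−Xₖ₋₁)(Yₖ+Yₖ₋₁) = (1/5)(0.0210+0.0000) + (1/5)(0.1770+0.0210) + (1/5)(0.3540+0.1770) + (1/5)(0.6600+0.3540) + (1/5)(1.0000+0.6600)
  = 0.0042 + 0.0396 + 0.1062 + 0.2028 + 0.3320 = 0.6848
G = 1 − 0.6848 = 0.3152

0.315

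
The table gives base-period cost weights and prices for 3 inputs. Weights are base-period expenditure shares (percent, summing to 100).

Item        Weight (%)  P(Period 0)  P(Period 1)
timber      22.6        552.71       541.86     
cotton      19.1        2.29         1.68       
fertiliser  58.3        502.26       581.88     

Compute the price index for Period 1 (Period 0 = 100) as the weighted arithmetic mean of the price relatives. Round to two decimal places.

103.71

timber: 22.6 × (541.86/552.71) = 22.6 × 0.980369 = 22.1563
cotton: 19.1 × (1.68/2.29) = 19.1 × 0.733624 = 14.0122
fertiliser: 58.3 × (581.88/502.26) = 58.3 × 1.158523 = 67.5419
Index = Σ wᵢ·(p₁ᵢ/p₀ᵢ) = 22.1563 + 14.0122 + 67.5419 = 103.7105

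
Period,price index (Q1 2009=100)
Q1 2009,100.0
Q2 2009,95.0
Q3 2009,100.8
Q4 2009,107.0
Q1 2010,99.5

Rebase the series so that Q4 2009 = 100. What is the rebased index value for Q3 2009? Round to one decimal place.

Rebased(Q3 2009) = 100.8 / 107.0 × 100 = 94.2056

94.2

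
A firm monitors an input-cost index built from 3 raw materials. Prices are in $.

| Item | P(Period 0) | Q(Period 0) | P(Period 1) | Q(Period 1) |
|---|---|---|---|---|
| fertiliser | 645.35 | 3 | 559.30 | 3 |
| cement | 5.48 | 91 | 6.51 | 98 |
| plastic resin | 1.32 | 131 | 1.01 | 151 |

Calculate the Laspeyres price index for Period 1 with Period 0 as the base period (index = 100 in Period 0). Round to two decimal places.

92.14

Laspeyres price index uses base-period quantities as weights.
ΣP(Period 1)·Q(Period 0) = 559.30×3 + 6.51×91 + 1.01×131 = 1677.9 + 592.41 + 132.31 = 2402.62
ΣP(Period 0)·Q(Period 0) = 645.35×3 + 5.48×91 + 1.32×131 = 1936.05 + 498.68 + 172.92 = 2607.65
Index = 2402.62 / 2607.65 × 100 = 92.1374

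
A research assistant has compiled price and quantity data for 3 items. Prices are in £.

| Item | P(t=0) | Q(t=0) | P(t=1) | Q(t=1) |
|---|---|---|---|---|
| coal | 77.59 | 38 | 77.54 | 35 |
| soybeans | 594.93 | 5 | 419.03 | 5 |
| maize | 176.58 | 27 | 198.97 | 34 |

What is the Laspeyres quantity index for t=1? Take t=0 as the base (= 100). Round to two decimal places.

Laspeyres quantity index uses base-period prices as weights.
ΣP(t=0)·Q(t=1) = 77.59×35 + 594.93×5 + 176.58×34 = 2715.65 + 2974.65 + 6003.72 = 11694.02
ΣP(t=0)·Q(t=0) = 77.59×38 + 594.93×5 + 176.58×27 = 2948.42 + 2974.65 + 4767.66 = 10690.73
Index = 11694.02 / 10690.73 × 100 = 109.3847

109.38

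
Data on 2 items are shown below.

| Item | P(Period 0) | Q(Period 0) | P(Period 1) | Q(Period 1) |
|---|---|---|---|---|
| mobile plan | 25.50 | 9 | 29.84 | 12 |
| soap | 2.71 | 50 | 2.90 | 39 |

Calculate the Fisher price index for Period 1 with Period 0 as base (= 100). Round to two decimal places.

Laspeyres component (base-period weights):
ΣP(Period 1)Q(Period 0) = 29.84×9 + 2.90×50 = 268.56 + 145 = 413.56
ΣP(Period 0)Q(Period 0) = 25.50×9 + 2.71×50 = 229.5 + 135.5 = 365
L = 413.56 / 365 × 100 = 113.3041
Paasche component (current-period weights):
ΣP(Period 1)Q(Period 1) = 29.84×12 + 2.90×39 = 358.08 + 113.1 = 471.18
ΣP(Period 0)Q(Period 1) = 25.50×12 + 2.71×39 = 306 + 105.69 = 411.69
P = 471.18 / 411.69 × 100 = 114.4502
Fisher = √(L × P) = √(113.3041 × 114.4502) = 113.8757

113.88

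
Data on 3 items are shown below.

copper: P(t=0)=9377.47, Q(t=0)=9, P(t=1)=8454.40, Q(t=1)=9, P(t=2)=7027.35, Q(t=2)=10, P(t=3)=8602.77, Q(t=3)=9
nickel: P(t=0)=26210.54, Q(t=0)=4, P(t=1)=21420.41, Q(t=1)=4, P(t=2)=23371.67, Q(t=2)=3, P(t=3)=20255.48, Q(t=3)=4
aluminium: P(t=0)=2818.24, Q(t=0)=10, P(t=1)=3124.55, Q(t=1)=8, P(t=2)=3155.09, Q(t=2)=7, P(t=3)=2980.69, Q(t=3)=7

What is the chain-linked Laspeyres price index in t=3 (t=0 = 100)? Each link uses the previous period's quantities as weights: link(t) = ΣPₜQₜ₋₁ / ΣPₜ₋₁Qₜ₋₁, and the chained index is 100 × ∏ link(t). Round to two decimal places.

89.26

Link t=0→t=1:
ΣP(t=1)Q(t=0) = 8454.40×9 + 21420.41×4 + 3124.55×10 = 76089.6 + 85681.64 + 31245.5 = 193016.74
ΣP(t=0)Q(t=0) = 9377.47×9 + 26210.54×4 + 2818.24×10 = 84397.23 + 104842.16 + 28182.4 = 217421.79
link = 193016.74/217421.79 = 0.887753
Link t=1→t=2:
ΣP(t=2)Q(t=1) = 7027.35×9 + 23371.67×4 + 3155.09×8 = 63246.15 + 93486.68 + 25240.72 = 181973.55
ΣP(t=1)Q(t=1) = 8454.40×9 + 21420.41×4 + 3124.55×8 = 76089.6 + 85681.64 + 24996.4 = 186767.64
link = 181973.55/186767.64 = 0.974331
Link t=2→t=3:
ΣP(t=3)Q(t=2) = 8602.77×10 + 20255.48×3 + 2980.69×7 = 86027.7 + 60766.44 + 20864.83 = 167658.97
ΣP(t=2)Q(t=2) = 7027.35×10 + 23371.67×3 + 3155.09×7 = 70273.5 + 70115.01 + 22085.63 = 162474.14
link = 167658.97/162474.14 = 1.031912
Chained index = 100 × 0.887753 × 0.974331 × 1.031912 = 89.2568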